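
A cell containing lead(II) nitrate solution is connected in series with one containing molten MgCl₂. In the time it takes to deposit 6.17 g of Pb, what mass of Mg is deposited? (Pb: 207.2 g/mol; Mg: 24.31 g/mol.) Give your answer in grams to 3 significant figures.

n(Pb) = 6.17 / 207.2 = 0.02978 mol
Pb²⁺ + 2e⁻ → Pb, so n(e⁻) = 2 × 0.02978 = 0.05956 mol
The cells are in series, so the same charge (and hence the same n(e⁻) = 0.05956 mol) passes through both.
Mg²⁺ + 2e⁻ → Mg, so n(Mg) = 0.05956 / 2 = 0.02978 mol
m(Mg) = 0.02978 × 24.31 = 0.724 g

0.724 g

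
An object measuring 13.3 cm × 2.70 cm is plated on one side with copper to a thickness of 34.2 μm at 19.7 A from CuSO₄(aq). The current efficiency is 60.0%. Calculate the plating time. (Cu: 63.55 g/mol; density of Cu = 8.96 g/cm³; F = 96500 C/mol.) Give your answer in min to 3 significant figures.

4.71 min

Plated area = 13.3 × 2.70 = 35.91 cm²
Volume = 35.91 × 34.2×10⁻⁴ cm = 0.1228 cm³
m(Cu) = 0.1228 × 8.96 = 1.100 g
n(Cu) = 1.100 / 63.55 = 0.01731 mol; n(e⁻) = 2 × 0.01731 = 0.03462 mol
Q = 0.03462 × 96500 / 0.600 = 5568 C
t = 5568 / 19.7 = 282.6 s = 4.71 min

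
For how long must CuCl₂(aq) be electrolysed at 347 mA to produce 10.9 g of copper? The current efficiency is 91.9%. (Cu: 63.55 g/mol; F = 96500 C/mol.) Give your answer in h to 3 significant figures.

n(Cu) = 10.9 / 63.55 = 0.1715 mol
Cu²⁺ + 2e⁻ → Cu, so n(e⁻) = 2 × 0.1715 = 0.3430 mol
Q = 0.3430 × 96500 / 0.919 = 36020 C
t = Q / I = 36020 / 0.347 = 1.038×10^5 s = 28.8 h

28.8 h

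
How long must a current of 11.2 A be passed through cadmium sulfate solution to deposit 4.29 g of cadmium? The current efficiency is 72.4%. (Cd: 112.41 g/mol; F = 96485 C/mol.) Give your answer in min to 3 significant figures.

n(Cd) = 4.29 / 112.41 = 0.03816 mol
Cd²⁺ + 2e⁻ → Cd, so n(e⁻) = 2 × 0.03816 = 0.07632 mol
Q = 0.07632 × 96485 / 0.724 = 10170 C
t = Q / I = 10170 / 11.2 = 908.0 s = 15.1 min

15.1 min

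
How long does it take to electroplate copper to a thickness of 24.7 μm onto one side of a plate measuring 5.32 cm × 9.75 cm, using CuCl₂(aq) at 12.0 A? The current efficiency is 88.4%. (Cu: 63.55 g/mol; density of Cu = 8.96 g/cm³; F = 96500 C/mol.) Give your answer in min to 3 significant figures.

Plated area = 5.32 × 9.75 = 51.87 cm²
Volume = 51.87 × 24.7×10⁻⁴ cm = 0.1281 cm³
m(Cu) = 0.1281 × 8.96 = 1.148 g
n(Cu) = 1.148 / 63.55 = 0.01806 mol; n(e⁻) = 2 × 0.01806 = 0.03612 mol
Q = 0.03612 × 96500 / 0.884 = 3943 C
t = 3943 / 12.0 = 328.6 s = 5.48 min

5.48 min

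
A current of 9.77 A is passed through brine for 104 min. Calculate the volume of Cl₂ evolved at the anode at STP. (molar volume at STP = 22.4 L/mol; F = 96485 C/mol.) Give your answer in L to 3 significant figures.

7.08 L

Q = 9.77 A × 6240 s = 60960 C
n(e⁻) = Q/F = 60960/96485 = 0.6318 mol
2Cl⁻ → Cl₂ + 2e⁻, so n(Cl₂) = 0.6318 / 2 = 0.3159 mol
V = 0.3159 × 22.4 = 7.076 L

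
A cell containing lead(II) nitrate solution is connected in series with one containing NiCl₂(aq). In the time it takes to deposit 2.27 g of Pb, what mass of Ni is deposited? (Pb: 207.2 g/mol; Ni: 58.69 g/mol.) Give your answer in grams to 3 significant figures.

0.643 g

n(Pb) = 2.27 / 207.2 = 0.01096 mol
Pb²⁺ + 2e⁻ → Pb, so n(e⁻) = 2 × 0.01096 = 0.02192 mol
Since the cells are in series, n(e⁻) in the Ni cell is also 0.02192 mol.
Ni²⁺ + 2e⁻ → Ni, so n(Ni) = 0.02192 / 2 = 0.01096 mol
m(Ni) = 0.01096 × 58.69 = 0.643 g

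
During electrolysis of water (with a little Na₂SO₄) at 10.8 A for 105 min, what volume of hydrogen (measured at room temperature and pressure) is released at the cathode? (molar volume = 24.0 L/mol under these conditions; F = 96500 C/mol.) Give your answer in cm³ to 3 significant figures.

Q = 10.8 A × 6300 s = 68040 C
n(e⁻) = 68040 / 96500 = 0.7051 mol
2H⁺ + 2e⁻ → H₂, so n(H₂) = 0.7051 / 2 = 0.3526 mol
V = 0.3526 × 24.0 = 8.462 L
= 8460 cm³

8460 cm³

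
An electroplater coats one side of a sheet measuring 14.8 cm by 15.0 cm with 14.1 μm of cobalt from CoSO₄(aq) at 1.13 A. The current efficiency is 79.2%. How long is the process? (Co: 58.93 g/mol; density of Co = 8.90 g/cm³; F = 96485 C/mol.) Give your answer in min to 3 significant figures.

170 min

Plated area = 14.8 × 15.0 = 222.0 cm²
Volume = 222.0 × 14.1×10⁻⁴ cm = 0.3130 cm³
m(Co) = 0.3130 × 8.90 = 2.786 g
n(Co) = 2.786 / 58.93 = 0.04728 mol; n(e⁻) = 2 × 0.04728 = 0.09456 mol
Q = 0.09456 × 96485 / 0.792 = 11520 C
t = 11520 / 1.13 = 10190 s = 170 min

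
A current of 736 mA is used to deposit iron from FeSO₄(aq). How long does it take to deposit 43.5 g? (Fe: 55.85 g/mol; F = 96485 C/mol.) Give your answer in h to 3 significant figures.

n(Fe) = 43.5 / 55.85 = 0.7789 mol
Fe²⁺ + 2e⁻ → Fe, so n(e⁻) = 2 × 0.7789 = 1.558 mol
Q = 1.558 × 96485 = 1.503×10^5 C
t = Q / I = 1.503×10^5 / 0.736 = 2.042×10^5 s = 56.7 h

56.7 h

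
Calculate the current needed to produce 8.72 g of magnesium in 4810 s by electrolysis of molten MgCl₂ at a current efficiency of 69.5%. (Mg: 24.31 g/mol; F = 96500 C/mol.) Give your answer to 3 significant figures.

20.7 A

n(Mg) = 8.72 / 24.31 = 0.3587 mol
Mg²⁺ + 2e⁻ → Mg, so n(e⁻) = 2 × 0.3587 = 0.7174 mol
Q = 0.7174 × 96500 / 0.695 = 99610 C
I = Q / t = 99610 / 4810 s = 20.7 A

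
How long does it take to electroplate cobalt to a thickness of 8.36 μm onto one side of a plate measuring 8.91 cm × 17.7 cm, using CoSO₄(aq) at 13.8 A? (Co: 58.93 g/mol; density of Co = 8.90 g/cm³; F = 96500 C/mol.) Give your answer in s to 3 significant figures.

278 s

Plated area = 8.91 × 17.7 = 157.7 cm²
Volume = 157.7 × 8.36×10⁻⁴ cm = 0.1318 cm³
m(Co) = 0.1318 × 8.90 = 1.173 g
n(Co) = 1.173 / 58.93 = 0.01990 mol; n(e⁻) = 2 × 0.01990 = 0.03980 mol
Q = 0.03980 × 96500 = 3841 C
t = 3841 / 13.8 = 278.3 s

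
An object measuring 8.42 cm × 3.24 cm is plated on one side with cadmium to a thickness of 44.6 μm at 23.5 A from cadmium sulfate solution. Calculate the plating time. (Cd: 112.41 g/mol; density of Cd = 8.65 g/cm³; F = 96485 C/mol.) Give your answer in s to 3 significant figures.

76.9 s

Plated area = 8.42 × 3.24 = 27.28 cm²
Volume = 27.28 × 44.6×10⁻⁴ cm = 0.1217 cm³
m(Cd) = 0.1217 × 8.65 = 1.053 g
n(Cd) = 1.053 / 112.41 = 0.009367 mol; n(e⁻) = 2 × 0.009367 = 0.01873 mol
Q = 0.01873 × 96485 = 1807 C
t = 1807 / 23.5 = 76.89 s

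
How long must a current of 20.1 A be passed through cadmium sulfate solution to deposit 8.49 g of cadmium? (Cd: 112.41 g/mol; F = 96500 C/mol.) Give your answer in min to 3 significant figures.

n(Cd) = 8.49 / 112.41 = 0.07553 mol
Cd²⁺ + 2e⁻ → Cd, so n(e⁻) = 2 × 0.07553 = 0.1511 mol
Q = 0.1511 × 96500 = 14580 C
t = Q / I = 14580 / 20.1 = 725.4 s = 12.1 min

12.1 min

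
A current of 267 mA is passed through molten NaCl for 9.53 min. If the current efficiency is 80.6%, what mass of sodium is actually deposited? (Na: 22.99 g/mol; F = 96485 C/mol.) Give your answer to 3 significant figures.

Q = 0.267 × 571.8 = 152.7 C
n(e⁻) = 152.7 / 96485 = 0.001583 mol
Na⁺ + e⁻ → Na, so theoretical m(Na) = 0.001583 × 22.99 = 0.03639 g
Actual mass = 80.6% × 0.03639 = 0.0293 g

0.0293 g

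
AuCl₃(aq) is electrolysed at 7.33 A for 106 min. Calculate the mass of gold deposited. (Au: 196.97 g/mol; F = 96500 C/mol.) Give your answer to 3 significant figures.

31.7 g

Charge passed = 7.33 × 6360 = 46620 C
n(e⁻) = 46620 / 96500 = 0.4831 mol
Au³⁺ + 3e⁻ → Au, so n(Au) = 0.4831 / 3 = 0.1610 mol
m = 0.1610 × 196.97 = 31.7 g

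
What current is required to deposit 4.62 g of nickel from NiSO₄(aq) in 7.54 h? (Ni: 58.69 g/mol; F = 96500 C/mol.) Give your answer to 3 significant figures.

n(Ni) = 4.62 / 58.69 = 0.07872 mol
Ni²⁺ + 2e⁻ → Ni, so n(e⁻) = 2 × 0.07872 = 0.1574 mol
Q = 0.1574 × 96500 = 15190 C
I = Q / t = 15190 / 27144 s = 0.560 A

0.560 A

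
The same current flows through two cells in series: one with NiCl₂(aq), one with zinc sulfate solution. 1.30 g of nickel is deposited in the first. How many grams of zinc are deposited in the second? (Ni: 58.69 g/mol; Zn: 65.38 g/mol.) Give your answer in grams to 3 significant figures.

n(Ni) = 1.30 / 58.69 = 0.02215 mol
Ni²⁺ + 2e⁻ → Ni, so n(e⁻) = 2 × 0.02215 = 0.04430 mol
Since the cells are in series, n(e⁻) in the Zn cell is also 0.04430 mol.
Zn²⁺ + 2e⁻ → Zn, so n(Zn) = 0.04430 / 2 = 0.02215 mol
m(Zn) = 0.02215 × 65.38 = 1.45 g

1.45 g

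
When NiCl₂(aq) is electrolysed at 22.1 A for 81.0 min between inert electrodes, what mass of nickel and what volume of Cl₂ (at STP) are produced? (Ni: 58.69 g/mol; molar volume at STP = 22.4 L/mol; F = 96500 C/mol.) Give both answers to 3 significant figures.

Q = 22.1 × 4860 = 1.074×10^5 C; n(e⁻) = 1.074×10^5 / 96500 = 1.113 mol
Cathode: Ni²⁺ + 2e⁻ → Ni → n(Ni) = 1.113/2 = 0.5565 mol → 32.7 g
Anode: 2Cl⁻ → Cl₂ + 2e⁻ → n(Cl₂) = 1.113/2 = 0.5565 mol → 12.5 L

32.7 g Ni; 12.5 L Cl₂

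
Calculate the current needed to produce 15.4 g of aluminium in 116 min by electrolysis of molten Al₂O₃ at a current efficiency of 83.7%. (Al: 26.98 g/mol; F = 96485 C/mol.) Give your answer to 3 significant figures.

28.4 A

n(Al) = 15.4 / 26.98 = 0.5708 mol
Al³⁺ + 3e⁻ → Al, so n(e⁻) = 3 × 0.5708 = 1.712 mol
Q = 1.712 × 96485 / 0.837 = 1.974×10^5 C
I = Q / t = 1.974×10^5 / 6960 s = 28.4 A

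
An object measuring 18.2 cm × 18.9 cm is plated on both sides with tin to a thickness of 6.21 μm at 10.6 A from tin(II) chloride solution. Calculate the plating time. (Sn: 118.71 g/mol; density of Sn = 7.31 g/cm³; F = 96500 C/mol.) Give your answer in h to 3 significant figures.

0.133 h

Plated area = 2 × 18.2 × 18.9 = 688.0 cm²
Volume = 688.0 × 6.21×10⁻⁴ cm = 0.4272 cm³
m(Sn) = 0.4272 × 7.31 = 3.123 g
n(Sn) = 3.123 / 118.71 = 0.02631 mol; n(e⁻) = 2 × 0.02631 = 0.05262 mol
Q = 0.05262 × 96500 = 5078 C
t = 5078 / 10.6 = 479.1 s = 0.133 h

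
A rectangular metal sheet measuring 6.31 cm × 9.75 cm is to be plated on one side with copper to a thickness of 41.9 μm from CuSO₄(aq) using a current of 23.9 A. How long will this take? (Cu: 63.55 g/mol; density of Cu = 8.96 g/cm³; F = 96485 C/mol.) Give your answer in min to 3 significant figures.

4.89 min

Plated area = 6.31 × 9.75 = 61.52 cm²
Volume = 61.52 × 41.9×10⁻⁴ cm = 0.2578 cm³
m(Cu) = 0.2578 × 8.96 = 2.310 g
n(Cu) = 2.310 / 63.55 = 0.03635 mol; n(e⁻) = 2 × 0.03635 = 0.07270 mol
Q = 0.07270 × 96485 = 7014 C
t = 7014 / 23.9 = 293.5 s = 4.89 min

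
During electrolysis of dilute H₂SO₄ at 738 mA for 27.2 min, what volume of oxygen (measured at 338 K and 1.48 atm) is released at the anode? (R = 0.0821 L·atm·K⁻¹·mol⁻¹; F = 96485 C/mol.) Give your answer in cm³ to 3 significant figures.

58.5 cm³

Q = 0.738 A × 1632 s = 1204 C
n(e⁻) = Q/F = 1204/96485 = 0.01248 mol
2H₂O → O₂ + 4H⁺ + 4e⁻, so n(O₂) = 0.01248 / 4 = 0.003120 mol
V = nRT/P = 0.003120 × 0.0821 × 338 / 1.48 = 0.05850 L
= 58.5 cm³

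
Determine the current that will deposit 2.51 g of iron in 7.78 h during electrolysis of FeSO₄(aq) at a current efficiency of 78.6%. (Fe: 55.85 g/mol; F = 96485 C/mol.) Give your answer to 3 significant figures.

n(Fe) = 2.51 / 55.85 = 0.04494 mol
Fe²⁺ + 2e⁻ → Fe, so n(e⁻) = 2 × 0.04494 = 0.08988 mol
Q = 0.08988 × 96485 / 0.786 = 11030 C
I = Q / t = 11030 / 28008 s = 0.394 A

0.394 A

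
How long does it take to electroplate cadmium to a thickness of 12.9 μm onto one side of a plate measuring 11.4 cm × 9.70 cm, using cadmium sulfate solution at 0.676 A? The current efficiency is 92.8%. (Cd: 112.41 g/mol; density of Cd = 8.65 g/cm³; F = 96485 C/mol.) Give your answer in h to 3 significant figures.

0.938 h

Plated area = 11.4 × 9.70 = 110.6 cm²
Volume = 110.6 × 12.9×10⁻⁴ cm = 0.1427 cm³
m(Cd) = 0.1427 × 8.65 = 1.234 g
n(Cd) = 1.234 / 112.41 = 0.01098 mol; n(e⁻) = 2 × 0.01098 = 0.02196 mol
Q = 0.02196 × 96485 / 0.928 = 2283 C
t = 2283 / 0.676 = 3377 s = 0.938 h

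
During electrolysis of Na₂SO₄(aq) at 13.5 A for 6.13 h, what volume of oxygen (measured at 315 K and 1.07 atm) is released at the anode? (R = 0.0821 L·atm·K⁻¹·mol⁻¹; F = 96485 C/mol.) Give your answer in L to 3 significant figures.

18.7 L

Q = It = 13.5 × 22068 = 2.979×10^5 C
n(e⁻) = 2.979×10^5 / 96485 = 3.088 mol
2H₂O → O₂ + 4H⁺ + 4e⁻, so n(O₂) = 3.088 / 4 = 0.7720 mol
V = nRT/P = 0.7720 × 0.0821 × 315 / 1.07 = 18.66 L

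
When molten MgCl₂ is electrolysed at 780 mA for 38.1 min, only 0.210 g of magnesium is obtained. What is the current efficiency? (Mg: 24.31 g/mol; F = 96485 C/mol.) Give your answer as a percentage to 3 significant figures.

93.5%

Q = 0.780 × 2286 = 1783 C
n(e⁻) = 1783 / 96485 = 0.01848 mol
Mg²⁺ + 2e⁻ → Mg, so theoretical n(Mg) = 0.009240 mol → 0.2246 g
Efficiency = 0.210 / 0.2246 = 0.9350 = 93.5%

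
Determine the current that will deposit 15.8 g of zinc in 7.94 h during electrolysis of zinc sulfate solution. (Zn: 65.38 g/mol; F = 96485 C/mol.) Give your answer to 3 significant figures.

1.63 A

n(Zn) = 15.8 / 65.38 = 0.2417 mol
Zn²⁺ + 2e⁻ → Zn, so n(e⁻) = 2 × 0.2417 = 0.4834 mol
Q = 0.4834 × 96485 = 46640 C
I = Q / t = 46640 / 28584 s = 1.63 A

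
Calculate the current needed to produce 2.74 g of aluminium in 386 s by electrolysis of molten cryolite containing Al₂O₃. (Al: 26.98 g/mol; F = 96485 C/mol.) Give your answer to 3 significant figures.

n(Al) = 2.74 / 26.98 = 0.1016 mol
Al³⁺ + 3e⁻ → Al, so n(e⁻) = 3 × 0.1016 = 0.3048 mol
Q = 0.3048 × 96485 = 29410 C
I = Q / t = 29410 / 386 s = 76.2 A

76.2 A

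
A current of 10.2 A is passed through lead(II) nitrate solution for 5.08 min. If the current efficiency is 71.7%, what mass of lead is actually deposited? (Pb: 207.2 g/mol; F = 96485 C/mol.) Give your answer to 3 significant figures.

Q = 10.2 × 304.8 = 3109 C
n(e⁻) = 3109 / 96485 = 0.03222 mol
Pb²⁺ + 2e⁻ → Pb, so theoretical m(Pb) = 0.01611 × 207.2 = 3.338 g
Actual mass = 71.7% × 3.338 = 2.39 g

2.39 g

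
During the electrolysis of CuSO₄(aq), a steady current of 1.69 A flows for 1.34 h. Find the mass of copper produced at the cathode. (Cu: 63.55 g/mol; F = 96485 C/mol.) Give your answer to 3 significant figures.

2.68 g

Q = It = 1.69 × 4824 = 8153 C
Moles of electrons = 8153 / 96485 = 0.08450 mol
Cu²⁺ + 2e⁻ → Cu, so n(Cu) = 0.08450 / 2 = 0.04225 mol
m = 0.04225 × 63.55 = 2.68 g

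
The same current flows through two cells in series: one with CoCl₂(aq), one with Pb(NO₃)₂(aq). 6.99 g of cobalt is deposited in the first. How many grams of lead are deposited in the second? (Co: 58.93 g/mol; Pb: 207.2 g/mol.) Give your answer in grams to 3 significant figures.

24.6 g

n(Co) = 6.99 / 58.93 = 0.1186 mol
Co²⁺ + 2e⁻ → Co, so n(e⁻) = 2 × 0.1186 = 0.2372 mol
Same current for the same time ⇒ same n(e⁻) = 0.2372 mol in both cells.
Pb²⁺ + 2e⁻ → Pb, so n(Pb) = 0.2372 / 2 = 0.1186 mol
m(Pb) = 0.1186 × 207.2 = 24.6 g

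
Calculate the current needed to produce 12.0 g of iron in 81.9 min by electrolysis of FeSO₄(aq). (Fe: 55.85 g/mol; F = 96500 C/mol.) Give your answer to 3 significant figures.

n(Fe) = 12.0 / 55.85 = 0.2149 mol
Fe²⁺ + 2e⁻ → Fe, so n(e⁻) = 2 × 0.2149 = 0.4298 mol
Q = 0.4298 × 96500 = 41480 C
I = Q / t = 41480 / 4914 s = 8.44 A

8.44 A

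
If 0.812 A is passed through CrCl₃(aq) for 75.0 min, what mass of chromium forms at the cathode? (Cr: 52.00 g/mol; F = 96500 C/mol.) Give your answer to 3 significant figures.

0.656 g

Charge passed = 0.812 × 4500 = 3654 C
n(e⁻) = 3654 / 96500 = 0.03787 mol
Cr³⁺ + 3e⁻ → Cr, so n(Cr) = 0.03787 / 3 = 0.01262 mol
m = 0.01262 × 52.00 = 0.656 g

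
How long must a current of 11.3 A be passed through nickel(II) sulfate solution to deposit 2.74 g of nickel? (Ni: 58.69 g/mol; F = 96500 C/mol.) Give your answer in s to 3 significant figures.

797 s

n(Ni) = 2.74 / 58.69 = 0.04669 mol
Ni²⁺ + 2e⁻ → Ni, so n(e⁻) = 2 × 0.04669 = 0.09338 mol
Q = 0.09338 × 96500 = 9011 C
t = Q / I = 9011 / 11.3 = 797.4 s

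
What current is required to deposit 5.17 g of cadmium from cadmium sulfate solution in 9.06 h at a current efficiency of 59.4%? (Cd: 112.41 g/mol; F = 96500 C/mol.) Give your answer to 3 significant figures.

0.458 A

n(Cd) = 5.17 / 112.41 = 0.04599 mol
Cd²⁺ + 2e⁻ → Cd, so n(e⁻) = 2 × 0.04599 = 0.09198 mol
Q = 0.09198 × 96500 / 0.594 = 14940 C
I = Q / t = 14940 / 32616 s = 0.458 A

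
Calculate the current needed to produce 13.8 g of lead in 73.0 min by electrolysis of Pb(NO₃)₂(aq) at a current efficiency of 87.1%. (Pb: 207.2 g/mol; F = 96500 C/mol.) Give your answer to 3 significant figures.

n(Pb) = 13.8 / 207.2 = 0.06660 mol
Pb²⁺ + 2e⁻ → Pb, so n(e⁻) = 2 × 0.06660 = 0.1332 mol
Q = 0.1332 × 96500 / 0.871 = 14760 C
I = Q / t = 14760 / 4380 s = 3.37 A

3.37 A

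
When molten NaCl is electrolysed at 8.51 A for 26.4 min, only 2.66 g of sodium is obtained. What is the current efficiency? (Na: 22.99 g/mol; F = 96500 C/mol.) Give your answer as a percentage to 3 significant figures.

82.8%

Q = 8.51 × 1584 = 13480 C
n(e⁻) = 13480 / 96500 = 0.1397 mol
Na⁺ + e⁻ → Na, so theoretical n(Na) = 0.1397 mol → 3.212 g
Efficiency = 2.66 / 3.212 = 0.8281 = 82.8%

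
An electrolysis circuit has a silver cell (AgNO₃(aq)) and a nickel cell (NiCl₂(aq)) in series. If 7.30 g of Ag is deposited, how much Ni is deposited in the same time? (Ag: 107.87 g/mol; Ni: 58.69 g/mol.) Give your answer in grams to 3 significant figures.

1.99 g

n(Ag) = 7.30 / 107.87 = 0.06767 mol
Ag⁺ + e⁻ → Ag, so n(e⁻) = 0.06767 mol
The cells are in series, so the same charge (and hence the same n(e⁻) = 0.06767 mol) passes through both.
Ni²⁺ + 2e⁻ → Ni, so n(Ni) = 0.06767 / 2 = 0.03384 mol
m(Ni) = 0.03384 × 58.69 = 1.99 g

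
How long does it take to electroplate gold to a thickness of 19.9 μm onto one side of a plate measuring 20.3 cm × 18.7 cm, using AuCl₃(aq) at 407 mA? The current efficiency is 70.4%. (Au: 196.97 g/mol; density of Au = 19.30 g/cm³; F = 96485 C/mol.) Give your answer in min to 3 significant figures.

1250 min

Plated area = 20.3 × 18.7 = 379.6 cm²
Volume = 379.6 × 19.9×10⁻⁴ cm = 0.7554 cm³
m(Au) = 0.7554 × 19.30 = 14.58 g
n(Au) = 14.58 / 196.97 = 0.07402 mol; n(e⁻) = 3 × 0.07402 = 0.2221 mol
Q = 0.2221 × 96485 / 0.704 = 30440 C
t = 30440 / 0.407 = 74790 s = 1250 min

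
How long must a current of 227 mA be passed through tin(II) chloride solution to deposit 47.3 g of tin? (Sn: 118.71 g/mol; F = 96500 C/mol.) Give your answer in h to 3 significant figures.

94.1 h

n(Sn) = 47.3 / 118.71 = 0.3985 mol
Sn²⁺ + 2e⁻ → Sn, so n(e⁻) = 2 × 0.3985 = 0.7970 mol
Q = 0.7970 × 96500 = 76910 C
t = Q / I = 76910 / 0.227 = 3.388×10^5 s = 94.1 h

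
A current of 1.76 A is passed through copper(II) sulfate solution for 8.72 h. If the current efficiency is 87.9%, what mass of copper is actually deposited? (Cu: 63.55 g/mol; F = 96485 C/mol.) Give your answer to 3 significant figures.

Q = 1.76 × 31392 = 55250 C
n(e⁻) = 55250 / 96485 = 0.5726 mol
Cu²⁺ + 2e⁻ → Cu, so theoretical m(Cu) = 0.2863 × 63.55 = 18.19 g
Actual mass = 87.9% × 18.19 = 16.0 g

16.0 g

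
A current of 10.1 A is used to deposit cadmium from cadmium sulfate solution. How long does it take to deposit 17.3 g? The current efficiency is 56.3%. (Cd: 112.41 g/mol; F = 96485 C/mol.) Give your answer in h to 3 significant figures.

n(Cd) = 17.3 / 112.41 = 0.1539 mol
Cd²⁺ + 2e⁻ → Cd, so n(e⁻) = 2 × 0.1539 = 0.3078 mol
Q = 0.3078 × 96485 / 0.563 = 52750 C
t = Q / I = 52750 / 10.1 = 5223 s = 1.45 h

1.45 h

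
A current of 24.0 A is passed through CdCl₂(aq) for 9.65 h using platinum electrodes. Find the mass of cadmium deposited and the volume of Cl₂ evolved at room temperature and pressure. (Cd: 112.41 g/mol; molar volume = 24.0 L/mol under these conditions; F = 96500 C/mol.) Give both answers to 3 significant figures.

Q = 24.0 × 34740 = 8.338×10^5 C; n(e⁻) = 8.338×10^5 / 96500 = 8.640 mol
Cathode: Cd²⁺ + 2e⁻ → Cd → n(Cd) = 8.640/2 = 4.320 mol → 486 g
Anode: 2Cl⁻ → Cl₂ + 2e⁻ → n(Cl₂) = 8.640/2 = 4.320 mol → 104 L

486 g Cd; 104 L Cl₂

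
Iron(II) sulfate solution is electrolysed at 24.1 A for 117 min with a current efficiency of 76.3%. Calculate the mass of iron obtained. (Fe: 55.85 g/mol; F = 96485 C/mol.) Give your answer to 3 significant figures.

Q = 24.1 × 7020 = 1.692×10^5 C
n(e⁻) = 1.692×10^5 / 96485 = 1.754 mol
Fe²⁺ + 2e⁻ → Fe, so theoretical m(Fe) = 0.8770 × 55.85 = 48.98 g
Actual mass = 76.3% × 48.98 = 37.4 g

37.4 g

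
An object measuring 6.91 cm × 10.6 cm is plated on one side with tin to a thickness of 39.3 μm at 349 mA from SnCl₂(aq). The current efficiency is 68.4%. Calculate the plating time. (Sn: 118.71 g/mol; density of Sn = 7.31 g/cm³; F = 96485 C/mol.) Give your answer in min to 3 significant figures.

Plated area = 6.91 × 10.6 = 73.25 cm²
Volume = 73.25 × 39.3×10⁻⁴ cm = 0.2879 cm³
m(Sn) = 0.2879 × 7.31 = 2.105 g
n(Sn) = 2.105 / 118.71 = 0.01773 mol; n(e⁻) = 2 × 0.01773 = 0.03546 mol
Q = 0.03546 × 96485 / 0.684 = 5002 C
t = 5002 / 0.349 = 14330 s = 239 min

239 min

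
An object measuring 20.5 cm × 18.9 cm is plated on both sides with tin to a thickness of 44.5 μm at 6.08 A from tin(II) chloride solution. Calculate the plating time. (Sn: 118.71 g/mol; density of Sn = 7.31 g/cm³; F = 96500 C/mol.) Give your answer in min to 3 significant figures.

112 min

Plated area = 2 × 20.5 × 18.9 = 774.9 cm²
Volume = 774.9 × 44.5×10⁻⁴ cm = 3.448 cm³
m(Sn) = 3.448 × 7.31 = 25.20 g
n(Sn) = 25.20 / 118.71 = 0.2123 mol; n(e⁻) = 2 × 0.2123 = 0.4246 mol
Q = 0.4246 × 96500 = 40970 C
t = 40970 / 6.08 = 6738 s = 112 min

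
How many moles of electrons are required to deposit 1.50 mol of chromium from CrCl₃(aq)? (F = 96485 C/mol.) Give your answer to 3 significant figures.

Cr³⁺ + 3e⁻ → Cr, so n(e⁻) = 3 × 1.50 = 4.500 mol

4.50 mol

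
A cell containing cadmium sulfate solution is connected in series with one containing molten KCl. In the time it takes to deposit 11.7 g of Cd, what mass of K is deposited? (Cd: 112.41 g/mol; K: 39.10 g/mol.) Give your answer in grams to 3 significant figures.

n(Cd) = 11.7 / 112.41 = 0.1041 mol
Cd²⁺ + 2e⁻ → Cd, so n(e⁻) = 2 × 0.1041 = 0.2082 mol
The cells are in series, so the same charge (and hence the same n(e⁻) = 0.2082 mol) passes through both.
K⁺ + e⁻ → K, so n(K) = 0.2082 mol
m(K) = 0.2082 × 39.10 = 8.14 g

8.14 g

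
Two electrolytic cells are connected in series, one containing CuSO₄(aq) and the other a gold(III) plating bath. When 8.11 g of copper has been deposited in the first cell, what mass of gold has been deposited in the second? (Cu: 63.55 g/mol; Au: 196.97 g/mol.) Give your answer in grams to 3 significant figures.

n(Cu) = 8.11 / 63.55 = 0.1276 mol
Cu²⁺ + 2e⁻ → Cu, so n(e⁻) = 2 × 0.1276 = 0.2552 mol
In series, the same 0.2552 mol of electrons flows through the second cell.
Au³⁺ + 3e⁻ → Au, so n(Au) = 0.2552 / 3 = 0.08507 mol
m(Au) = 0.08507 × 196.97 = 16.8 g

16.8 g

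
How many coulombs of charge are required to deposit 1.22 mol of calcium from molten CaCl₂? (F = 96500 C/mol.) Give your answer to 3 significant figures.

Ca²⁺ + 2e⁻ → Ca, so n(e⁻) = 2 × 1.22 = 2.440 mol
Q = 2.440 × 96500 = 2.355×10^5 C

2.35×10^5 C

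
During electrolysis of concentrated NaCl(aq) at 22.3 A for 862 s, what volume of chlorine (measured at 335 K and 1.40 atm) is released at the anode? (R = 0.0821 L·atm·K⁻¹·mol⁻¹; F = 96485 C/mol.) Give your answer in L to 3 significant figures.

1.96 L

Q = 22.3 A × 862 s = 19220 C
n(e⁻) = 19220 / 96485 = 0.1992 mol
2Cl⁻ → Cl₂ + 2e⁻, so n(Cl₂) = 0.1992 / 2 = 0.09960 mol
V = nRT/P = 0.09960 × 0.0821 × 335 / 1.40 = 1.957 L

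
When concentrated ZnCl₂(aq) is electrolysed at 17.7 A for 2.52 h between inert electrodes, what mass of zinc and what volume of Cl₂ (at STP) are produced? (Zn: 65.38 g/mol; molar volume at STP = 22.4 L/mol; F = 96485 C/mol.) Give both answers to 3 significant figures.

Q = 17.7 × 9072 = 1.606×10^5 C; n(e⁻) = 1.606×10^5 / 96485 = 1.665 mol
Cathode: Zn²⁺ + 2e⁻ → Zn → n(Zn) = 1.665/2 = 0.8325 mol → 54.4 g
Anode: 2Cl⁻ → Cl₂ + 2e⁻ → n(Cl₂) = 1.665/2 = 0.8325 mol → 18.6 L

54.4 g Zn; 18.6 L Cl₂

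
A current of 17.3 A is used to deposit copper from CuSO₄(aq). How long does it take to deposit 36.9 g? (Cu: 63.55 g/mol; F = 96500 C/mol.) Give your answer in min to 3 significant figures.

n(Cu) = 36.9 / 63.55 = 0.5806 mol
Cu²⁺ + 2e⁻ → Cu, so n(e⁻) = 2 × 0.5806 = 1.161 mol
Q = 1.161 × 96500 = 1.120×10^5 C
t = Q / I = 1.120×10^5 / 17.3 = 6474 s = 108 min

108 min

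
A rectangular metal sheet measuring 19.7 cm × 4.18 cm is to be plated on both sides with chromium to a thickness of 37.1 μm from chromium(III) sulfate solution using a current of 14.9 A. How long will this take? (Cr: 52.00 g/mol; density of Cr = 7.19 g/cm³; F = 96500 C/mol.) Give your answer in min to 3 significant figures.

Plated area = 2 × 19.7 × 4.18 = 164.7 cm²
Volume = 164.7 × 37.1×10⁻⁴ cm = 0.6110 cm³
m(Cr) = 0.6110 × 7.19 = 4.393 g
n(Cr) = 4.393 / 52.00 = 0.08448 mol; n(e⁻) = 3 × 0.08448 = 0.2534 mol
Q = 0.2534 × 96500 = 24450 C
t = 24450 / 14.9 = 1641 s = 27.4 min

27.4 min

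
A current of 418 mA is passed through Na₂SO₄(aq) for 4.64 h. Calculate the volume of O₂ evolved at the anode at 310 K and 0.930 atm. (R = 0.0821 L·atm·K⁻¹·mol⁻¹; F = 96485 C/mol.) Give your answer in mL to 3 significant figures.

495 mL

Charge passed = 0.418 × 16704 = 6982 C
Moles of electrons = 6982 / 96485 = 0.07236 mol
2H₂O → O₂ + 4H⁺ + 4e⁻, so n(O₂) = 0.07236 / 4 = 0.01809 mol
V = nRT/P = 0.01809 × 0.0821 × 310 / 0.930 = 0.4951 L
= 495 mL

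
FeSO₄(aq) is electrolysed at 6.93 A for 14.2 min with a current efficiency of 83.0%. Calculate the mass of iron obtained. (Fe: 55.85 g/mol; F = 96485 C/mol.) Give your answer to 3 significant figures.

1.42 g

Q = 6.93 × 852 = 5904 C
n(e⁻) = 5904 / 96485 = 0.06119 mol
Fe²⁺ + 2e⁻ → Fe, so theoretical m(Fe) = 0.03060 × 55.85 = 1.709 g
Actual mass = 83.0% × 1.709 = 1.42 g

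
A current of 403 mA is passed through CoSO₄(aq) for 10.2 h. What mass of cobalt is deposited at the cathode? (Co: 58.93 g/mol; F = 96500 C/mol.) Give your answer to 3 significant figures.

4.52 g

Q = It = 0.403 × 36720 = 14800 C
Moles of electrons = 14800 / 96500 = 0.1534 mol
Co²⁺ + 2e⁻ → Co, so n(Co) = 0.1534 / 2 = 0.07670 mol
m = 0.07670 × 58.93 = 4.52 g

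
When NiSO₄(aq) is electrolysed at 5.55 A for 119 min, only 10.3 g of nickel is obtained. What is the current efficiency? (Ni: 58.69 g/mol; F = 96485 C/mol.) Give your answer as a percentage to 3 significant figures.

Q = 5.55 × 7140 = 39630 C
n(e⁻) = 39630 / 96485 = 0.4107 mol
Ni²⁺ + 2e⁻ → Ni, so theoretical n(Ni) = 0.2054 mol → 12.05 g
Efficiency = 10.3 / 12.05 = 0.8548 = 85.5%

85.5%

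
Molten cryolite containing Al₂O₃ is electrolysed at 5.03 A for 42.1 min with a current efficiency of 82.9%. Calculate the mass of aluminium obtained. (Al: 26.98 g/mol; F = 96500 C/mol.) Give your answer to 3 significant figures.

Q = 5.03 × 2526 = 12710 C
n(e⁻) = 12710 / 96500 = 0.1317 mol
Al³⁺ + 3e⁻ → Al, so theoretical m(Al) = 0.04390 × 26.98 = 1.184 g
Actual mass = 82.9% × 1.184 = 0.982 g

0.982 g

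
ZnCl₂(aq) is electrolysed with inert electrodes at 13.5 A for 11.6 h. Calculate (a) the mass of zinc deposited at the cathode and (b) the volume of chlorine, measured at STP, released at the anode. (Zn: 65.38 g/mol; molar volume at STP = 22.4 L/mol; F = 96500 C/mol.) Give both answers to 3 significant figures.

Q = 13.5 × 41760 = 5.638×10^5 C; n(e⁻) = 5.638×10^5 / 96500 = 5.842 mol
Cathode: Zn²⁺ + 2e⁻ → Zn → n(Zn) = 5.842/2 = 2.921 mol → 191 g
Anode: 2Cl⁻ → Cl₂ + 2e⁻ → n(Cl₂) = 5.842/2 = 2.921 mol → 65.4 L

191 g Zn; 65.4 L Cl₂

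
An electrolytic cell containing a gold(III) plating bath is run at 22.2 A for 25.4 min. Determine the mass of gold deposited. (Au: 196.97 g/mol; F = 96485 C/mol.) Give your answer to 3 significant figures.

23.0 g

Q = 22.2 A × 1524 s = 33830 C
n(e⁻) = Q/F = 33830/96485 = 0.3506 mol
Au³⁺ + 3e⁻ → Au, so n(Au) = 0.3506 / 3 = 0.1169 mol
m = 0.1169 × 196.97 = 23.0 g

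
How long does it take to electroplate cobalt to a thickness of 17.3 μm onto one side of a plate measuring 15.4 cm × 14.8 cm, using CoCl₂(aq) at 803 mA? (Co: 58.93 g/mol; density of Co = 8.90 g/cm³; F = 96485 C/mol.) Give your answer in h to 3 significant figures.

3.98 h

Plated area = 15.4 × 14.8 = 227.9 cm²
Volume = 227.9 × 17.3×10⁻⁴ cm = 0.3943 cm³
m(Co) = 0.3943 × 8.90 = 3.509 g
n(Co) = 3.509 / 58.93 = 0.05955 mol; n(e⁻) = 2 × 0.05955 = 0.1191 mol
Q = 0.1191 × 96485 = 11490 C
t = 11490 / 0.803 = 14310 s = 3.98 h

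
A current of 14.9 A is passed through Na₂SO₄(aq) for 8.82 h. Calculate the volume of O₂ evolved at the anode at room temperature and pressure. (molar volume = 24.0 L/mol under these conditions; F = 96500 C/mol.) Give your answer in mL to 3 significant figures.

29400 mL

Q = It = 14.9 × 31752 = 4.731×10^5 C
Moles of electrons = 4.731×10^5 / 96500 = 4.903 mol
2H₂O → O₂ + 4H⁺ + 4e⁻, so n(O₂) = 4.903 / 4 = 1.226 mol
V = 1.226 × 24.0 = 29.42 L
= 29400 mL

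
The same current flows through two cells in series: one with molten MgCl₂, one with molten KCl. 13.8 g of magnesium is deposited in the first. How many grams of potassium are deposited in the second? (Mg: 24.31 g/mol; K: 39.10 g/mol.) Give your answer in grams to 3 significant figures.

44.4 g

n(Mg) = 13.8 / 24.31 = 0.5677 mol
Mg²⁺ + 2e⁻ → Mg, so n(e⁻) = 2 × 0.5677 = 1.135 mol
Since the cells are in series, n(e⁻) in the K cell is also 1.135 mol.
K⁺ + e⁻ → K, so n(K) = 1.135 mol
m(K) = 1.135 × 39.10 = 44.4 g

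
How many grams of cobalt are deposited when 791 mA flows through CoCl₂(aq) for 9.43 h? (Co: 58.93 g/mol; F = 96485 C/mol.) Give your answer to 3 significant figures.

Charge passed = 0.791 × 33948 = 26850 C
Moles of electrons = 26850 / 96485 = 0.2783 mol
Co²⁺ + 2e⁻ → Co, so n(Co) = 0.2783 / 2 = 0.1392 mol
m = 0.1392 × 58.93 = 8.20 g

8.20 g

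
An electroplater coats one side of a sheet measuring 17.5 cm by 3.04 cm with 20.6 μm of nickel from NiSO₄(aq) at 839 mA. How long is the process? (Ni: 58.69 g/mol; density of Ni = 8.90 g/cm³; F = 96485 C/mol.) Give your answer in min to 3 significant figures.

63.7 min

Plated area = 17.5 × 3.04 = 53.20 cm²
Volume = 53.20 × 20.6×10⁻⁴ cm = 0.1096 cm³
m(Ni) = 0.1096 × 8.90 = 0.9754 g
n(Ni) = 0.9754 / 58.69 = 0.01662 mol; n(e⁻) = 2 × 0.01662 = 0.03324 mol
Q = 0.03324 × 96485 = 3207 C
t = 3207 / 0.839 = 3822 s = 63.7 min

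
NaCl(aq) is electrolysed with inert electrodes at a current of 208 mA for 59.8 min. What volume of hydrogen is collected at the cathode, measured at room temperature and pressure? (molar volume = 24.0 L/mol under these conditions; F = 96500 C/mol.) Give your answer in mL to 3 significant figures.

92.8 mL

Q = 0.208 A × 3588 s = 746.3 C
Moles of electrons = 746.3 / 96500 = 0.007734 mol
2H⁺ + 2e⁻ → H₂, so n(H₂) = 0.007734 / 2 = 0.003867 mol
V = 0.003867 × 24.0 = 0.09281 L
= 92.8 mL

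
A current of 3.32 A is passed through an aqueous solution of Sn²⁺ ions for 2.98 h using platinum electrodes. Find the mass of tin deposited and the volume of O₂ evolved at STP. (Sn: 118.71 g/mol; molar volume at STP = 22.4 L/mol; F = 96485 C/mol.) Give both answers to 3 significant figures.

21.9 g Sn; 2.07 L O₂

Q = 3.32 × 10728 = 35620 C; n(e⁻) = 35620 / 96485 = 0.3692 mol
Cathode: Sn²⁺ + 2e⁻ → Sn → n(Sn) = 0.3692/2 = 0.1846 mol → 21.9 g
Anode: 2H₂O → O₂ + 4H⁺ + 4e⁻ → n(O₂) = 0.3692/4 = 0.09230 mol → 2.07 L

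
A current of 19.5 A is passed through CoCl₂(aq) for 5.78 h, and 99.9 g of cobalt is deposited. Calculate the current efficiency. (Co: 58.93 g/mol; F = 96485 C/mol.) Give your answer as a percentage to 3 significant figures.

Q = 19.5 × 20808 = 4.058×10^5 C
n(e⁻) = 4.058×10^5 / 96485 = 4.206 mol
Co²⁺ + 2e⁻ → Co, so theoretical n(Co) = 2.103 mol → 123.9 g
Efficiency = 99.9 / 123.9 = 0.8063 = 80.6%

80.6%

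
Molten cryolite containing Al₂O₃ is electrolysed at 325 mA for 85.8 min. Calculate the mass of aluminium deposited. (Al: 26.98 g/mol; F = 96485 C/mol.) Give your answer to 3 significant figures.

Q = It = 0.325 × 5148 = 1673 C
n(e⁻) = 1673 / 96485 = 0.01734 mol
Al³⁺ + 3e⁻ → Al, so n(Al) = 0.01734 / 3 = 0.005780 mol
m = 0.005780 × 26.98 = 0.156 g

0.156 g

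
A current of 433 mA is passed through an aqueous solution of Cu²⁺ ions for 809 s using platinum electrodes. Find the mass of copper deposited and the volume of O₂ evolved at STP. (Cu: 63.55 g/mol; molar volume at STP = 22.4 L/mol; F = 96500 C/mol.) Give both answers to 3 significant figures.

Q = 0.433 × 809 = 350.3 C; n(e⁻) = 350.3 / 96500 = 0.003630 mol
Cathode: Cu²⁺ + 2e⁻ → Cu → n(Cu) = 0.003630/2 = 0.001815 mol → 0.115 g
Anode: 2H₂O → O₂ + 4H⁺ + 4e⁻ → n(O₂) = 0.003630/4 = 9.075×10^-4 mol → 0.0203 L

0.115 g Cu; 0.0203 L O₂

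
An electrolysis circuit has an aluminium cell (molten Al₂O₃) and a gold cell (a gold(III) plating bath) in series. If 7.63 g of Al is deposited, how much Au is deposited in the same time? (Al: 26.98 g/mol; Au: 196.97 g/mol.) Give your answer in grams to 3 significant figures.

55.7 g

n(Al) = 7.63 / 26.98 = 0.2828 mol
Al³⁺ + 3e⁻ → Al, so n(e⁻) = 3 × 0.2828 = 0.8484 mol
The cells are in series, so the same charge (and hence the same n(e⁻) = 0.8484 mol) passes through both.
Au³⁺ + 3e⁻ → Au, so n(Au) = 0.8484 / 3 = 0.2828 mol
m(Au) = 0.2828 × 196.97 = 55.7 g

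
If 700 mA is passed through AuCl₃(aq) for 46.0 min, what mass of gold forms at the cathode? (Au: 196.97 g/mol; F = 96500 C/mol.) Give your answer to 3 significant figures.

1.31 g

Q = It = 0.700 × 2760 = 1932 C
Moles of electrons = 1932 / 96500 = 0.02002 mol
Au³⁺ + 3e⁻ → Au, so n(Au) = 0.02002 / 3 = 0.006673 mol
m = 0.006673 × 196.97 = 1.31 g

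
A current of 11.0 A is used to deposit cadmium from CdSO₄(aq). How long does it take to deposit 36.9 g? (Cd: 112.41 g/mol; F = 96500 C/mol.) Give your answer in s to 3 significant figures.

5760 s

n(Cd) = 36.9 / 112.41 = 0.3283 mol
Cd²⁺ + 2e⁻ → Cd, so n(e⁻) = 2 × 0.3283 = 0.6566 mol
Q = 0.6566 × 96500 = 63360 C
t = Q / I = 63360 / 11.0 = 5760 s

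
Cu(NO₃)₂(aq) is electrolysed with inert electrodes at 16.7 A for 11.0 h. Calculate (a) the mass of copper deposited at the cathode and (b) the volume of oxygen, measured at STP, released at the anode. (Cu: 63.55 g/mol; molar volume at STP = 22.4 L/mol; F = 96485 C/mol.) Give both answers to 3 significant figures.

218 g Cu; 38.4 L O₂

Q = 16.7 × 39600 = 6.613×10^5 C; n(e⁻) = 6.613×10^5 / 96485 = 6.854 mol
Cathode: Cu²⁺ + 2e⁻ → Cu → n(Cu) = 6.854/2 = 3.427 mol → 218 g
Anode: 2H₂O → O₂ + 4H⁺ + 4e⁻ → n(O₂) = 6.854/4 = 1.714 mol → 38.4 L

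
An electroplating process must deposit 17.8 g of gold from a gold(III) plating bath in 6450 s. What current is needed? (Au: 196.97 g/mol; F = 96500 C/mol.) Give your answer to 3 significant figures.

n(Au) = 17.8 / 196.97 = 0.09037 mol
Au³⁺ + 3e⁻ → Au, so n(e⁻) = 3 × 0.09037 = 0.2711 mol
Q = 0.2711 × 96500 = 26160 C
I = Q / t = 26160 / 6450 s = 4.06 A

4.06 A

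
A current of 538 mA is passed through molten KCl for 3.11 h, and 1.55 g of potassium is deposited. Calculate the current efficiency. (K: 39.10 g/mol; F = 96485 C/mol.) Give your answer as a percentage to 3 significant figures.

63.5%

Q = 0.538 × 11196 = 6023 C
n(e⁻) = 6023 / 96485 = 0.06242 mol
K⁺ + e⁻ → K, so theoretical n(K) = 0.06242 mol → 2.441 g
Efficiency = 1.55 / 2.441 = 0.6350 = 63.5%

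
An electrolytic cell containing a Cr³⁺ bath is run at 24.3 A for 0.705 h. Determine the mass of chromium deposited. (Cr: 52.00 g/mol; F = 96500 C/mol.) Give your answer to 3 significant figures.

Charge passed = 24.3 × 2538 = 61670 C
Moles of electrons = 61670 / 96500 = 0.6391 mol
Cr³⁺ + 3e⁻ → Cr, so n(Cr) = 0.6391 / 3 = 0.2130 mol
m = 0.2130 × 52.00 = 11.1 g

11.1 g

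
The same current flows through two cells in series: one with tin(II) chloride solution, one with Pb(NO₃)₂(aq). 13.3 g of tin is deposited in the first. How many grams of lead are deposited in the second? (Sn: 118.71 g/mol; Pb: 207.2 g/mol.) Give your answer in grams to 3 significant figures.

n(Sn) = 13.3 / 118.71 = 0.1120 mol
Sn²⁺ + 2e⁻ → Sn, so n(e⁻) = 2 × 0.1120 = 0.2240 mol
In series, the same 0.2240 mol of electrons flows through the second cell.
Pb²⁺ + 2e⁻ → Pb, so n(Pb) = 0.2240 / 2 = 0.1120 mol
m(Pb) = 0.1120 × 207.2 = 23.2 g

23.2 g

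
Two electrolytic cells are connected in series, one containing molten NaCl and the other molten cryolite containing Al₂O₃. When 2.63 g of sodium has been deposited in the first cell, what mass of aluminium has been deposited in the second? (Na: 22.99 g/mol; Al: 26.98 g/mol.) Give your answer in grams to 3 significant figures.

n(Na) = 2.63 / 22.99 = 0.1144 mol
Na⁺ + e⁻ → Na, so n(e⁻) = 0.1144 mol
In series, the same 0.1144 mol of electrons flows through the second cell.
Al³⁺ + 3e⁻ → Al, so n(Al) = 0.1144 / 3 = 0.03813 mol
m(Al) = 0.03813 × 26.98 = 1.03 g

1.03 g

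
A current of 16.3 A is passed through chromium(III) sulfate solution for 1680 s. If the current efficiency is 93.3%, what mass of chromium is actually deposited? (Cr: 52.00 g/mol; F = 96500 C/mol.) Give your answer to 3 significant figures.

Q = 16.3 × 1680 = 27380 C
n(e⁻) = 27380 / 96500 = 0.2837 mol
Cr³⁺ + 3e⁻ → Cr, so theoretical m(Cr) = 0.09457 × 52.00 = 4.918 g
Actual mass = 93.3% × 4.918 = 4.59 g

4.59 g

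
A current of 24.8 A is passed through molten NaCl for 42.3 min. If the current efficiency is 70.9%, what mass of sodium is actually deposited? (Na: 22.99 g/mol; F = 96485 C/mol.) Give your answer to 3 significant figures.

10.6 g

Q = 24.8 × 2538 = 62940 C
n(e⁻) = 62940 / 96485 = 0.6523 mol
Na⁺ + e⁻ → Na, so theoretical m(Na) = 0.6523 × 22.99 = 15.00 g
Actual mass = 70.9% × 15.00 = 10.6 g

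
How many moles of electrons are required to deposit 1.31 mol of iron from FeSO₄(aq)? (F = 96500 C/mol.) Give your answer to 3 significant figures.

Fe²⁺ + 2e⁻ → Fe, so n(e⁻) = 2 × 1.31 = 2.620 mol

2.62 mol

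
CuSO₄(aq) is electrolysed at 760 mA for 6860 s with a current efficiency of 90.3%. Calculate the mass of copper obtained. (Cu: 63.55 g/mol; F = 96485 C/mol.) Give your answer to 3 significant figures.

1.55 g

Q = 0.760 × 6860 = 5214 C
n(e⁻) = 5214 / 96485 = 0.05404 mol
Cu²⁺ + 2e⁻ → Cu, so theoretical m(Cu) = 0.02702 × 63.55 = 1.717 g
Actual mass = 90.3% × 1.717 = 1.55 g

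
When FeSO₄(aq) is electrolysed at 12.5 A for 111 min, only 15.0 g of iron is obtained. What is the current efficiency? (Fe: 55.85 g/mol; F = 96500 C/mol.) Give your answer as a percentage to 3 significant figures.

Q = 12.5 × 6660 = 83250 C
n(e⁻) = 83250 / 96500 = 0.8627 mol
Fe²⁺ + 2e⁻ → Fe, so theoretical n(Fe) = 0.4314 mol → 24.09 g
Efficiency = 15.0 / 24.09 = 0.6227 = 62.3%

62.3%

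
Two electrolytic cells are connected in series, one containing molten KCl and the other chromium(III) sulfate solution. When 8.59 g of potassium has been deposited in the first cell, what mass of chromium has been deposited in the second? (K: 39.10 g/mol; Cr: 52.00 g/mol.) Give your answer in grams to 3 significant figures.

n(K) = 8.59 / 39.10 = 0.2197 mol
K⁺ + e⁻ → K, so n(e⁻) = 0.2197 mol
In series, the same 0.2197 mol of electrons flows through the second cell.
Cr³⁺ + 3e⁻ → Cr, so n(Cr) = 0.2197 / 3 = 0.07323 mol
m(Cr) = 0.07323 × 52.00 = 3.81 g

3.81 g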